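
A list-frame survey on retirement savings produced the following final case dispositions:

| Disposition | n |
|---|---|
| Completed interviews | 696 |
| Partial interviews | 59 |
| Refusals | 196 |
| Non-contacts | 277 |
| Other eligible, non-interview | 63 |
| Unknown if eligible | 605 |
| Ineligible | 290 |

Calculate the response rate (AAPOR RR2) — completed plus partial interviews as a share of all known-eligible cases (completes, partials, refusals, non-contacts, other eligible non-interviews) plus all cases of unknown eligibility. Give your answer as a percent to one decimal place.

39.8%

Num: 696 + 59 = 755
Denom: 696 + 59 + 196 + 277 + 63 + 605 = 1896
RR2 = 755 / 1896 = 0.3982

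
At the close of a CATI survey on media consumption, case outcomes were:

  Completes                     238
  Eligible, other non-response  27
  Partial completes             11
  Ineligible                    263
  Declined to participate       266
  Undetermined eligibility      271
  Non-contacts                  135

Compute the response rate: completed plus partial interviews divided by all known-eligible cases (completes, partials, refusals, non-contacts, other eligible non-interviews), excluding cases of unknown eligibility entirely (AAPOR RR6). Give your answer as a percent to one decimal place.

Numerator = 238 + 11 = 249
Base = 238 + 11 + 266 + 135 + 27 = 677
RR6 = 249 / 677 = 0.3678

36.8%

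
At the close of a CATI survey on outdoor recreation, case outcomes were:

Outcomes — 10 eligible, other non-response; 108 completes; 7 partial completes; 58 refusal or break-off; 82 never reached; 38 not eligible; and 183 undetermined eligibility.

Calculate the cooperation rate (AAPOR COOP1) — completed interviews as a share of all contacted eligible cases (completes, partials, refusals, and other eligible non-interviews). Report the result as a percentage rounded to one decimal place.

59.0%

Top: 108
Denom: 108 + 7 + 58 + 10 = 183
COOP1 = 108 / 183 = 0.5902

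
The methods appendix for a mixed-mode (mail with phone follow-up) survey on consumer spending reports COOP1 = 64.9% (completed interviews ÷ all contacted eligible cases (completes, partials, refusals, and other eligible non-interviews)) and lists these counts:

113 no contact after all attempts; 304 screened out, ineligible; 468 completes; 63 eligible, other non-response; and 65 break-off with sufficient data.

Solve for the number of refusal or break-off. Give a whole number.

125

COOP1 = 468 / D = 0.649
D = 468 / 0.649 = 721.1
Rest of base = 596
refusal or break-off = 721.1 − 596 ≈ 125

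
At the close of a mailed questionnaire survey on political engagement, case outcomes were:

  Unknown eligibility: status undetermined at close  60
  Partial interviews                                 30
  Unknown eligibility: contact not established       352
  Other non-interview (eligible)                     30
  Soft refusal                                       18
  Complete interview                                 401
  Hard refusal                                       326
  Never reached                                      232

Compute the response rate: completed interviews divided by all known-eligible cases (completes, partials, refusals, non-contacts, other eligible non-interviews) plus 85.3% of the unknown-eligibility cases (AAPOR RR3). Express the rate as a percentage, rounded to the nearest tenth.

Refusals = 326 + 18 = 344
Undetermined eligibility = 352 + 60 = 412
Numerator → 401
Eligible (known) → 401 + 30 + 344 + 232 + 30 = 1037
e × U → 0.8530 × 412 = 351.44
Denominator → 1037 + 351.44 = 1388.44
RR3 = 401 / 1388.44 = 0.2888

28.9%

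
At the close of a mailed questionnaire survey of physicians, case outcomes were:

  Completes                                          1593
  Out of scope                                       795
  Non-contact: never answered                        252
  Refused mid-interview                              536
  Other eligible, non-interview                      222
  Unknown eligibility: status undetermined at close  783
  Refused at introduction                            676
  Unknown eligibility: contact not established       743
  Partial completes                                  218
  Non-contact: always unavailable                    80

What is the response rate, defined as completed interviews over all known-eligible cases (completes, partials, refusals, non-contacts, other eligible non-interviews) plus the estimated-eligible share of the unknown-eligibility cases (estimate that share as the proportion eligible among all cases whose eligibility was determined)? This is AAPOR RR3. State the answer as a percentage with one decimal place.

Refused = 676 + 536 = 1212
No answer / not reached = 252 + 80 = 332
Unknown if eligible = 743 + 783 = 1526
Num: 1593
Eligible (known): 1593 + 218 + 1212 + 332 + 222 = 3577
e = 3577 / (3577 + 795) = 3577 / 4372 = 0.8182
e × U: 0.8182 × 1526 = 1248.57
Denom: 3577 + 1248.57 = 4825.57
RR3 = 1593 / 4825.57 = 0.3301

33.0%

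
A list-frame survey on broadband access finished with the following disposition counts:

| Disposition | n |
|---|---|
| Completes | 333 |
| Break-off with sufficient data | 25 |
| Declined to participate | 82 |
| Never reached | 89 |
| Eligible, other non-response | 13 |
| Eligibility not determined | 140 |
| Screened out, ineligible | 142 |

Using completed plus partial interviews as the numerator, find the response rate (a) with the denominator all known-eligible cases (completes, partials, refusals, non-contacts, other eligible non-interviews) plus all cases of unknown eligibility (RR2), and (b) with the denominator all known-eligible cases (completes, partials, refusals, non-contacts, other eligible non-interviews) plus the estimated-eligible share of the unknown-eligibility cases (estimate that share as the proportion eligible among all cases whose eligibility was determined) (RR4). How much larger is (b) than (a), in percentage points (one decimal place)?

Numerator = 333 + 25 = 358
Denom = 333 + 25 + 82 + 89 + 13 + 140 = 682
RR2 = 358 / 682 = 0.5249
Eligible (known) = 333 + 25 + 82 + 89 + 13 = 542
e = 542 / (542 + 142) = 542 / 684 = 0.7924
Estimated eligible among unknowns = 0.7924 × 140 = 110.94
Denom = 542 + 110.94 = 652.94
RR4 = 358 / 652.94 = 0.5483
Difference = 54.83 − 52.49 = 2.34 percentage points

2.3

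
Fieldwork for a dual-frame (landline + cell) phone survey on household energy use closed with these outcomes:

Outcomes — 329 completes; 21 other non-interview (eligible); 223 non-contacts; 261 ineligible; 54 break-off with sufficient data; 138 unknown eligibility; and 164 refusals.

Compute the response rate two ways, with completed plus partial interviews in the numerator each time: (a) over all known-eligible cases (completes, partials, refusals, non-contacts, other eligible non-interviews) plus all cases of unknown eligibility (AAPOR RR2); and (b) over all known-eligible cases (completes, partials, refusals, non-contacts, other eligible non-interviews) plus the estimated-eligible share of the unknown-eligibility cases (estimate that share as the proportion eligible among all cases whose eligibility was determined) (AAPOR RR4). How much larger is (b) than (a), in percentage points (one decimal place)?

1.6

Num: 329 + 54 = 383
Denom: 329 + 54 + 164 + 223 + 21 + 138 = 929
RR2 = 383 / 929 = 0.4123
Known eligible: 329 + 54 + 164 + 223 + 21 = 791
e = 791 / (791 + 261) = 791 / 1052 = 0.7519
e × U: 0.7519 × 138 = 103.76
Denom: 791 + 103.76 = 894.76
RR4 = 383 / 894.76 = 0.4280
Difference = 42.80 − 41.23 = 1.57 percentage points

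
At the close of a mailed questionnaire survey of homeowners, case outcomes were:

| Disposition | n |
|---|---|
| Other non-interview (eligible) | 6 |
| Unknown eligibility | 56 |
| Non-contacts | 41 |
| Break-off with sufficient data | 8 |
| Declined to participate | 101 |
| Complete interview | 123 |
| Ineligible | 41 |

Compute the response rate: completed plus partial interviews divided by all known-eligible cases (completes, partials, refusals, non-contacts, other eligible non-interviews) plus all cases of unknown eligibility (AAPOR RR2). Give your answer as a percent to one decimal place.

Top = 123 + 8 = 131
Denominator = 123 + 8 + 101 + 41 + 6 + 56 = 335
RR2 = 131 / 335 = 0.3910

39.1%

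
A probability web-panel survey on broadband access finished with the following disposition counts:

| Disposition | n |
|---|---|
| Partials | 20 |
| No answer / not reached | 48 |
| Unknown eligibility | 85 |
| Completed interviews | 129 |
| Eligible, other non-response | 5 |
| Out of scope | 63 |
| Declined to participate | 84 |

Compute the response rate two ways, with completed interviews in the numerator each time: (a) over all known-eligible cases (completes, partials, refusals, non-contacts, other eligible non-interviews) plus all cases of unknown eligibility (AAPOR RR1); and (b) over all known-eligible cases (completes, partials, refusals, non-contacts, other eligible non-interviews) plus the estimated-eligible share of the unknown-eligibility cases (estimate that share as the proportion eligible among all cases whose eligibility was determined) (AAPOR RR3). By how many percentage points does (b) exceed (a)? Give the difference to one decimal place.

Top → 129
Denom → 129 + 20 + 84 + 48 + 5 + 85 = 371
RR1 = 129 / 371 = 0.3477
Known eligible → 129 + 20 + 84 + 48 + 5 = 286
e = 286 / (286 + 63) = 286 / 349 = 0.8195
e × U → 0.8195 × 85 = 69.66
Denom → 286 + 69.66 = 355.66
RR3 = 129 / 355.66 = 0.3627
Difference = 36.27 − 34.77 = 1.50 percentage points

1.5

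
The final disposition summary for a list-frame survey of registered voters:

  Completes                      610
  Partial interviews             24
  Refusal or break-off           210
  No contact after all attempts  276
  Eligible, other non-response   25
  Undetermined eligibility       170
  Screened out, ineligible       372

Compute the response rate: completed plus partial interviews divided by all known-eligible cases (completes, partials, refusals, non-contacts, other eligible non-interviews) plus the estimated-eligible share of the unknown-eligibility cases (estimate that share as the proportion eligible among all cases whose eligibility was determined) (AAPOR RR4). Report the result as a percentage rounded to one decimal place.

49.8%

Numerator → 610 + 24 = 634
Known eligible → 610 + 24 + 210 + 276 + 25 = 1145
e = 1145 / (1145 + 372) = 1145 / 1517 = 0.7548
Eligible share of unknowns → 0.7548 × 170 = 128.32
Base → 1145 + 128.32 = 1273.32
RR4 = 634 / 1273.32 = 0.4979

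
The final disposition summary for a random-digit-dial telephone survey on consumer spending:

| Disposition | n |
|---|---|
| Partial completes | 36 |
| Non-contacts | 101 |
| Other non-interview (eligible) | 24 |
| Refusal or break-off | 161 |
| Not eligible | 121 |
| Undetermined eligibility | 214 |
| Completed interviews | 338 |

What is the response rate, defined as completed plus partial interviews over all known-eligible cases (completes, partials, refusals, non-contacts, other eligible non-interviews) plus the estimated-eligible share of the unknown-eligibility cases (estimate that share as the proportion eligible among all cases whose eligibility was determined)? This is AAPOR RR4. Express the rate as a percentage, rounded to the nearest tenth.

Top: 338 + 36 = 374
Determined eligible: 338 + 36 + 161 + 101 + 24 = 660
e = 660 / (660 + 121) = 660 / 781 = 0.8451
e × U: 0.8451 × 214 = 180.85
Denominator: 660 + 180.85 = 840.85
RR4 = 374 / 840.85 = 0.4448

44.5%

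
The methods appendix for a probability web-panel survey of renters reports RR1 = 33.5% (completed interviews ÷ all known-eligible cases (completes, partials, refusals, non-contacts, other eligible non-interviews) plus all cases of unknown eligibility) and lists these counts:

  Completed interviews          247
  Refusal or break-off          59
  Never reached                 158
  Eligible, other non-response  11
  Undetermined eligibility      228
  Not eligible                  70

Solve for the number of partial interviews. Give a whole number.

34

RR1 = 247 / D = 0.335
D = 247 / 0.335 = 737.3
Other denominator terms total 703
partial interviews = 737.3 − 703 ≈ 34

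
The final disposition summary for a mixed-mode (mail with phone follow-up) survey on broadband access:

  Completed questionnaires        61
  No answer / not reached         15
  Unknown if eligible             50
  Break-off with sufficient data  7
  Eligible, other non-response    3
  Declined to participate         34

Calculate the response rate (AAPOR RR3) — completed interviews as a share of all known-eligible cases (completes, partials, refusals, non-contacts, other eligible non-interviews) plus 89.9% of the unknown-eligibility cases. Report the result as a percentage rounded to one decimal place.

37.0%

Num → 61
Determined eligible → 61 + 7 + 34 + 15 + 3 = 120
e × U → 0.8990 × 50 = 44.95
Base → 120 + 44.95 = 164.95
RR3 = 61 / 164.95 = 0.3698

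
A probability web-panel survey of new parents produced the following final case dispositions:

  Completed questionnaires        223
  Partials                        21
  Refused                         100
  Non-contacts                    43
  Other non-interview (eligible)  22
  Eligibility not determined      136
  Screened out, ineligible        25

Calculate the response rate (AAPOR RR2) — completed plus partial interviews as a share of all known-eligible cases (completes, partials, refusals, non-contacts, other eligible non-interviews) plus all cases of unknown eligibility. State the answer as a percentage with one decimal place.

44.8%

Numerator = 223 + 21 = 244
Denom = 223 + 21 + 100 + 43 + 22 + 136 = 545
RR2 = 244 / 545 = 0.4477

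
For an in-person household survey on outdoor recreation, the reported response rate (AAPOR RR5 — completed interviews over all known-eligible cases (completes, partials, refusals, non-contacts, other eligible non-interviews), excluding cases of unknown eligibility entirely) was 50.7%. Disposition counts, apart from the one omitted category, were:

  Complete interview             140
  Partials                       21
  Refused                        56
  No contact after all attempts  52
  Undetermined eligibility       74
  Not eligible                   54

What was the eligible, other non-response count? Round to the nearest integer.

7

RR5 = 140 / D = 0.507
D = 140 / 0.507 = 276.1
Other denominator terms total 269
eligible, other non-response = 276.1 − 269 ≈ 7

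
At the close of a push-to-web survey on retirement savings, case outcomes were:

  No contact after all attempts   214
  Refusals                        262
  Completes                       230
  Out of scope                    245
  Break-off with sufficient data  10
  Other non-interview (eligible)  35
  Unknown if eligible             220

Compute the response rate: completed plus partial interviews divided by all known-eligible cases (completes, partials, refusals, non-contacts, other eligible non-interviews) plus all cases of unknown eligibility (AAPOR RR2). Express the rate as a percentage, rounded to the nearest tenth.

Num: 230 + 10 = 240
Denominator: 230 + 10 + 262 + 214 + 35 + 220 = 971
RR2 = 240 / 971 = 0.2472

24.7%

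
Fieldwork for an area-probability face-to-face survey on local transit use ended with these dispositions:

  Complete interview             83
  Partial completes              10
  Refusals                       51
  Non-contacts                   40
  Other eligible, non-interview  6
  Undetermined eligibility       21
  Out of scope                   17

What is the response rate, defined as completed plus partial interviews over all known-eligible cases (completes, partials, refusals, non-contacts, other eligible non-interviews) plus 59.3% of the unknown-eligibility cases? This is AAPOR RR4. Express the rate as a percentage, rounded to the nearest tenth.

Num = 83 + 10 = 93
Known eligible = 83 + 10 + 51 + 40 + 6 = 190
Estimated eligible among unknowns = 0.5930 × 21 = 12.45
Denominator = 190 + 12.45 = 202.45
RR4 = 93 / 202.45 = 0.4594

45.9%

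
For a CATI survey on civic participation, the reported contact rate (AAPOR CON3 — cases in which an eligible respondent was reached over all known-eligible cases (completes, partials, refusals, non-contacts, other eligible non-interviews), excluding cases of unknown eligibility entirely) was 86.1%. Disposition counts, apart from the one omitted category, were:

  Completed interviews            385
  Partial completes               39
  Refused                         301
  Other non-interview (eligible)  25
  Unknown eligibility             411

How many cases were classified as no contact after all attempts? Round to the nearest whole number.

121

Numerator → 385 + 39 + 301 + 25 = 750
CON3 = 750 / D = 0.861
D = 750 / 0.861 = 871.1
Rest of base = 750
no contact after all attempts = 871.1 − 750 ≈ 121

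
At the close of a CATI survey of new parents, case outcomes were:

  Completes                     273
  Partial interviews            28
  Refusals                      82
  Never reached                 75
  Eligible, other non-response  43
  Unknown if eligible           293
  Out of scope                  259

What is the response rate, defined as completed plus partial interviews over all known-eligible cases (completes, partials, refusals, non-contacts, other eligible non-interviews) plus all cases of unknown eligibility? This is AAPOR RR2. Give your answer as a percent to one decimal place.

37.9%

Num = 273 + 28 = 301
Denominator = 273 + 28 + 82 + 75 + 43 + 293 = 794
RR2 = 301 / 794 = 0.3791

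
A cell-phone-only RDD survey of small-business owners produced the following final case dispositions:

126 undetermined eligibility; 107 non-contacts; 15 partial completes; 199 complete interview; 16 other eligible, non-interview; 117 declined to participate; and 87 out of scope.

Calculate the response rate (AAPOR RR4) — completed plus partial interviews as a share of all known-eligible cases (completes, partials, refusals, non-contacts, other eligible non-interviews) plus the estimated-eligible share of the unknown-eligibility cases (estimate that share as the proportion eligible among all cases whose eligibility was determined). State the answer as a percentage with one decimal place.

Top → 199 + 15 = 214
Determined eligible → 199 + 15 + 117 + 107 + 16 = 454
e = 454 / (454 + 87) = 454 / 541 = 0.8392
Estimated eligible among unknowns → 0.8392 × 126 = 105.74
Denominator → 454 + 105.74 = 559.74
RR4 = 214 / 559.74 = 0.3823

38.2%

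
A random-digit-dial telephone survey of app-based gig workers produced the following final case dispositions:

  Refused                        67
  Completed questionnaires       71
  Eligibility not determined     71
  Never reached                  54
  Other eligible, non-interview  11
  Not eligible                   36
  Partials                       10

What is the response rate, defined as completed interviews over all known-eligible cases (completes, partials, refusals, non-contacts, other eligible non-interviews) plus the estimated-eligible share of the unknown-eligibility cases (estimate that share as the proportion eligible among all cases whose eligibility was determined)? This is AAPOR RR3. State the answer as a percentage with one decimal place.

Numerator = 71
Determined eligible = 71 + 10 + 67 + 54 + 11 = 213
e = 213 / (213 + 36) = 213 / 249 = 0.8554
e × U = 0.8554 × 71 = 60.73
Denominator = 213 + 60.73 = 273.73
RR3 = 71 / 273.73 = 0.2594

25.9%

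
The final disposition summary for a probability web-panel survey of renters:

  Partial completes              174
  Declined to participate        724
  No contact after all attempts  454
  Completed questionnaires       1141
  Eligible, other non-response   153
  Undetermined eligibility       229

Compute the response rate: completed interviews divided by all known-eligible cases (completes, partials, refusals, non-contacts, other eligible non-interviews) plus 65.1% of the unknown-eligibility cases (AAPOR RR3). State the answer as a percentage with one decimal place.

Num = 1141
Determined eligible = 1141 + 174 + 724 + 454 + 153 = 2646
e × U = 0.6510 × 229 = 149.08
Denom = 2646 + 149.08 = 2795.08
RR3 = 1141 / 2795.08 = 0.4082

40.8%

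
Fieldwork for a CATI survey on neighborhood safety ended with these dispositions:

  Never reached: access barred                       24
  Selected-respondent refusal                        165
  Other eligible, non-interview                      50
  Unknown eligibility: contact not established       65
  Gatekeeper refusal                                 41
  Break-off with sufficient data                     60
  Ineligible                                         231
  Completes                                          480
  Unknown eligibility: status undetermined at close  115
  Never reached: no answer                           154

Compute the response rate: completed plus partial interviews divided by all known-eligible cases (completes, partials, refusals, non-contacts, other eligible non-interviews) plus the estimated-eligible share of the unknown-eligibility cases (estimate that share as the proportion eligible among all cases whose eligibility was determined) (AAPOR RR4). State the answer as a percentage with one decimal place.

48.2%

Refusals = 41 + 165 = 206
No answer / not reached = 154 + 24 = 178
Unknown if eligible = 65 + 115 = 180
Num: 480 + 60 = 540
Determined eligible: 480 + 60 + 206 + 178 + 50 = 974
e = 974 / (974 + 231) = 974 / 1205 = 0.8083
Eligible share of unknowns: 0.8083 × 180 = 145.49
Base: 974 + 145.49 = 1119.49
RR4 = 540 / 1119.49 = 0.4824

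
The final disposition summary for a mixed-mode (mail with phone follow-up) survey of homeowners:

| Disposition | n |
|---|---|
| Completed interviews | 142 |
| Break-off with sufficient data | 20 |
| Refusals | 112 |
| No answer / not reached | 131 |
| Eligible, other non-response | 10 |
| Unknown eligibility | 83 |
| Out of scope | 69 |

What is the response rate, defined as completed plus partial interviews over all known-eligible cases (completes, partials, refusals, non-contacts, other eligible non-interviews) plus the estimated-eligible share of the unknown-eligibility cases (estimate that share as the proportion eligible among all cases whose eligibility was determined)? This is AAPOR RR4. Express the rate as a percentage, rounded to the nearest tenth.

Num: 142 + 20 = 162
Determined eligible: 142 + 20 + 112 + 131 + 10 = 415
e = 415 / (415 + 69) = 415 / 484 = 0.8574
e × U: 0.8574 × 83 = 71.16
Denom: 415 + 71.16 = 486.16
RR4 = 162 / 486.16 = 0.3332

33.3%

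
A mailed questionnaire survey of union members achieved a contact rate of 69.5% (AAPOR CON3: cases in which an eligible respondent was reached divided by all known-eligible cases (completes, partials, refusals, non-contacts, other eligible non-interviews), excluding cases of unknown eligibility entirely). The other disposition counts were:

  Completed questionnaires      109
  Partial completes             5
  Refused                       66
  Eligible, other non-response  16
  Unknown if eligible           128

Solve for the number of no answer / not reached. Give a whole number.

Numerator → 109 + 5 + 66 + 16 = 196
CON3 = 196 / D = 0.695
D = 196 / 0.695 = 282.0
Remaining denominator categories sum to 196
no answer / not reached = 282.0 − 196 ≈ 86

86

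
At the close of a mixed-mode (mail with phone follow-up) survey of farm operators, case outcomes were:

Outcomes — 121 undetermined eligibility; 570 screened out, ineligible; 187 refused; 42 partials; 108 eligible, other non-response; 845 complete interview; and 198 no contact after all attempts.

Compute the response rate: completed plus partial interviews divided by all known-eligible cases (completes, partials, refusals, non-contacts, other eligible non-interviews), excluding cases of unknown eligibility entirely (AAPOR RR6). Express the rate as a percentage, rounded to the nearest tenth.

Num = 845 + 42 = 887
Base = 845 + 42 + 187 + 198 + 108 = 1380
RR6 = 887 / 1380 = 0.6428

64.3%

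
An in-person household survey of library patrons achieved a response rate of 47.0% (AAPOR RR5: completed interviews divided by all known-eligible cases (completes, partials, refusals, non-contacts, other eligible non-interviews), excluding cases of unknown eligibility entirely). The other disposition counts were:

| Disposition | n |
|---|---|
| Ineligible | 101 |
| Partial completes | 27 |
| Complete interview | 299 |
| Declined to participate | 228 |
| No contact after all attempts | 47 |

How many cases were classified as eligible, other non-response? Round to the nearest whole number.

35

RR5 = 299 / D = 0.470
D = 299 / 0.470 = 636.2
Other denominator terms total 601
eligible, other non-response = 636.2 − 601 ≈ 35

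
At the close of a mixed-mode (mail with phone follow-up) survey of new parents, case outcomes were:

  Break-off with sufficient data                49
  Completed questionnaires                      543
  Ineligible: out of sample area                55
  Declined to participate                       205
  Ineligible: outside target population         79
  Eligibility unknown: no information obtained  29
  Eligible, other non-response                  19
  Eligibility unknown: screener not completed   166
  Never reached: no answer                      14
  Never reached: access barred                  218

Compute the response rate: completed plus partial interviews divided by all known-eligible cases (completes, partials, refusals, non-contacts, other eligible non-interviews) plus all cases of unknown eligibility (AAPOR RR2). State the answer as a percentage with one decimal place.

Never reached = 14 + 218 = 232
Undetermined eligibility = 166 + 29 = 195
Ineligible = 79 + 55 = 134
Top → 543 + 49 = 592
Denominator → 543 + 49 + 205 + 232 + 19 + 195 = 1243
RR2 = 592 / 1243 = 0.4763

47.6%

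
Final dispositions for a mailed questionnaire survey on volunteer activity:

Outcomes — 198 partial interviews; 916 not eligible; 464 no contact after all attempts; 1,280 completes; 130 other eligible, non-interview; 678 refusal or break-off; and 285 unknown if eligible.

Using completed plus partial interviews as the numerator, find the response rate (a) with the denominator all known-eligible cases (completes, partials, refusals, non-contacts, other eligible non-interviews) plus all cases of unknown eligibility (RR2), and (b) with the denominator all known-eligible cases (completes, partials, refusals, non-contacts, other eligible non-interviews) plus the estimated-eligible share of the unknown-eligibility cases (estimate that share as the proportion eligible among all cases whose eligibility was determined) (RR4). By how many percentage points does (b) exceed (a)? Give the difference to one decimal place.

Num → 1280 + 198 = 1478
Base → 1280 + 198 + 678 + 464 + 130 + 285 = 3035
RR2 = 1478 / 3035 = 0.4870
Eligible (known) → 1280 + 198 + 678 + 464 + 130 = 2750
e = 2750 / (2750 + 916) = 2750 / 3666 = 0.7501
e × U → 0.7501 × 285 = 213.78
Base → 2750 + 213.78 = 2963.78
RR4 = 1478 / 2963.78 = 0.4987
Difference = 49.87 − 48.70 = 1.17 percentage points

1.2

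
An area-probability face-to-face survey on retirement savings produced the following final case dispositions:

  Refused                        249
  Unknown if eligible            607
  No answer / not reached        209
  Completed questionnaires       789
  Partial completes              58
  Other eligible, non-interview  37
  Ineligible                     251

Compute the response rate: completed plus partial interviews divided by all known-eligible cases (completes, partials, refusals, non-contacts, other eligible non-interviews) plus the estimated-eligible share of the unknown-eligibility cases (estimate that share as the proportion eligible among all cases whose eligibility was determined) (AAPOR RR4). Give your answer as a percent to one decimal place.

45.7%

Top = 789 + 58 = 847
Eligible (known) = 789 + 58 + 249 + 209 + 37 = 1342
e = 1342 / (1342 + 251) = 1342 / 1593 = 0.8424
e × U = 0.8424 × 607 = 511.34
Denom = 1342 + 511.34 = 1853.34
RR4 = 847 / 1853.34 = 0.4570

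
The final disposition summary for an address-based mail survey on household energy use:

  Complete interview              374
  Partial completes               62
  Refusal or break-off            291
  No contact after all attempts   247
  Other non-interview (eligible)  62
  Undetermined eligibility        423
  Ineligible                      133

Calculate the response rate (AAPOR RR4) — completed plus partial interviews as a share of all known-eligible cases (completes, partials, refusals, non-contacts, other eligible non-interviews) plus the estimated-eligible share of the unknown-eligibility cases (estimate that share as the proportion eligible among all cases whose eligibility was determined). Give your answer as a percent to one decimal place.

30.9%

Num = 374 + 62 = 436
Known eligible = 374 + 62 + 291 + 247 + 62 = 1036
e = 1036 / (1036 + 133) = 1036 / 1169 = 0.8862
e × U = 0.8862 × 423 = 374.86
Denom = 1036 + 374.86 = 1410.86
RR4 = 436 / 1410.86 = 0.3090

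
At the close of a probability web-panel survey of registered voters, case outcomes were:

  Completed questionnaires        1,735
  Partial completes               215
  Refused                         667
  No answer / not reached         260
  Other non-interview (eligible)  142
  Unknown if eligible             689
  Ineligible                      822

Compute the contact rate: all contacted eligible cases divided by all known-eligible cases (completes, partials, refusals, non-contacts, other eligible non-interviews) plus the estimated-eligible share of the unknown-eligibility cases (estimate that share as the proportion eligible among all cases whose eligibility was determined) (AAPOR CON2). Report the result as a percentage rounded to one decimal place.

Numerator → 1735 + 215 + 667 + 142 = 2759
Eligible (known) → 1735 + 215 + 667 + 260 + 142 = 3019
e = 3019 / (3019 + 822) = 3019 / 3841 = 0.7860
Estimated eligible among unknowns → 0.7860 × 689 = 541.55
Base → 3019 + 541.55 = 3560.55
CON2 = 2759 / 3560.55 = 0.7749

77.5%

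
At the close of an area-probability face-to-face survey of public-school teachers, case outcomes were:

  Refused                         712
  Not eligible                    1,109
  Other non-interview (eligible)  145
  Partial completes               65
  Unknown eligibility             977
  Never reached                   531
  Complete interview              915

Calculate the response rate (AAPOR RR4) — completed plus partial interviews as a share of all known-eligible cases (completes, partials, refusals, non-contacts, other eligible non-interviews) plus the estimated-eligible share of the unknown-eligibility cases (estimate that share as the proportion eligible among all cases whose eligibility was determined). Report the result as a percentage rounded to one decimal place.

32.3%

Top = 915 + 65 = 980
Determined eligible = 915 + 65 + 712 + 531 + 145 = 2368
e = 2368 / (2368 + 1109) = 2368 / 3477 = 0.6810
e × U = 0.6810 × 977 = 665.34
Denom = 2368 + 665.34 = 3033.34
RR4 = 980 / 3033.34 = 0.3231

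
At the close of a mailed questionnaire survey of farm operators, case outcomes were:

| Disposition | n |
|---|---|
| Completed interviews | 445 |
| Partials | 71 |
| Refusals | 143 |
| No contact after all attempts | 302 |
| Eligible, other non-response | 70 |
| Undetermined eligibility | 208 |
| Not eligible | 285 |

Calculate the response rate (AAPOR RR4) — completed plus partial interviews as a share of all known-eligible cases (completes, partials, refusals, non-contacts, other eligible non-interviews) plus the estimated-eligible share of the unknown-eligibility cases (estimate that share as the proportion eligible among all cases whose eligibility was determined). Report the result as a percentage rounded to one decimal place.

43.2%

Numerator = 445 + 71 = 516
Eligible (known) = 445 + 71 + 143 + 302 + 70 = 1031
e = 1031 / (1031 + 285) = 1031 / 1316 = 0.7834
Eligible share of unknowns = 0.7834 × 208 = 162.95
Denominator = 1031 + 162.95 = 1193.95
RR4 = 516 / 1193.95 = 0.4322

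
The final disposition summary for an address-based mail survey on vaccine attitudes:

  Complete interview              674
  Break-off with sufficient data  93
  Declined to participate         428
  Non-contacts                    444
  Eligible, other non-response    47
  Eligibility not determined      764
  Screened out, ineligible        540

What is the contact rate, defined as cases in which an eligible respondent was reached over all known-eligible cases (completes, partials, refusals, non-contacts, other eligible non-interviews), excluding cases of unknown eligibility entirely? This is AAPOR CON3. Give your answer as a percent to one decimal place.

Top: 674 + 93 + 428 + 47 = 1242
Base: 674 + 93 + 428 + 444 + 47 = 1686
CON3 = 1242 / 1686 = 0.7367

73.7%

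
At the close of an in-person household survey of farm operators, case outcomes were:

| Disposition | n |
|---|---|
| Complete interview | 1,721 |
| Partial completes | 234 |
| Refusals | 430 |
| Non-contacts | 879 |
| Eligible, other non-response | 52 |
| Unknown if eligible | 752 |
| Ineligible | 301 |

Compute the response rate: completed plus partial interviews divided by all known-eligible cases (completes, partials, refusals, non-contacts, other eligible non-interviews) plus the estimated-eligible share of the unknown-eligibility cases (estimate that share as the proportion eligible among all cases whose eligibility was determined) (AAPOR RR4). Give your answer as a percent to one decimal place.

Numerator: 1721 + 234 = 1955
Known eligible: 1721 + 234 + 430 + 879 + 52 = 3316
e = 3316 / (3316 + 301) = 3316 / 3617 = 0.9168
e × U: 0.9168 × 752 = 689.43
Base: 3316 + 689.43 = 4005.43
RR4 = 1955 / 4005.43 = 0.4881

48.8%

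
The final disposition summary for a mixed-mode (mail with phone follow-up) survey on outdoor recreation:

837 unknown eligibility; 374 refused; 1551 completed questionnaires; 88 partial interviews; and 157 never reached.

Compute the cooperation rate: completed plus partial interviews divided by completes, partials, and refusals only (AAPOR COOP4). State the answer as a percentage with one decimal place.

Top: 1551 + 88 = 1639
Denom: 1551 + 88 + 374 = 2013
COOP4 = 1639 / 2013 = 0.8142

81.4%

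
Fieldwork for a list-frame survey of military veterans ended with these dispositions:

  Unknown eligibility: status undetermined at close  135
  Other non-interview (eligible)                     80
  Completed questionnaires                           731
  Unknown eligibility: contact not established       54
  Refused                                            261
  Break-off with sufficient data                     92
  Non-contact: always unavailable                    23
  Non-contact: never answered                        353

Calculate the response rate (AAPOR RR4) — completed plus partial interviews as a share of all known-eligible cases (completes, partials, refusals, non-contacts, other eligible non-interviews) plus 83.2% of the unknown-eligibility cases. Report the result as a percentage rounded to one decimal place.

Never reached = 353 + 23 = 376
Unknown if eligible = 54 + 135 = 189
Num = 731 + 92 = 823
Eligible (known) = 731 + 92 + 261 + 376 + 80 = 1540
e × U = 0.8320 × 189 = 157.25
Base = 1540 + 157.25 = 1697.25
RR4 = 823 / 1697.25 = 0.4849

48.5%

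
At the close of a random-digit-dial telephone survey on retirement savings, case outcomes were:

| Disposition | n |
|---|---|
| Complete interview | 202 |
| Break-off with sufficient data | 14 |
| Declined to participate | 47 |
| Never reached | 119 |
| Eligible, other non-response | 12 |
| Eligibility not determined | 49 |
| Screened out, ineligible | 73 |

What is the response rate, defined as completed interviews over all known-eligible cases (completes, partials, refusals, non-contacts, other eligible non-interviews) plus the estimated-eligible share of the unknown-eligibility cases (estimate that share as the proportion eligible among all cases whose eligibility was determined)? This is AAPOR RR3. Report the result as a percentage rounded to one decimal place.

Numerator → 202
Eligible (known) → 202 + 14 + 47 + 119 + 12 = 394
e = 394 / (394 + 73) = 394 / 467 = 0.8437
Eligible share of unknowns → 0.8437 × 49 = 41.34
Denominator → 394 + 41.34 = 435.34
RR3 = 202 / 435.34 = 0.4640

46.4%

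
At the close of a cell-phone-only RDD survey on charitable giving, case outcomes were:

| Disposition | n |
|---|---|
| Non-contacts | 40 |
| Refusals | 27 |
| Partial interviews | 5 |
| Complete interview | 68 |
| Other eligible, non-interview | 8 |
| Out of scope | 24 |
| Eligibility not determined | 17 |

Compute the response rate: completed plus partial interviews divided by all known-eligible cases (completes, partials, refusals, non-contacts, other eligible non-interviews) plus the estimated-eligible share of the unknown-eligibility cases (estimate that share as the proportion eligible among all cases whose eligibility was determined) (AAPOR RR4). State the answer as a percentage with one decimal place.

Num = 68 + 5 = 73
Determined eligible = 68 + 5 + 27 + 40 + 8 = 148
e = 148 / (148 + 24) = 148 / 172 = 0.8605
Estimated eligible among unknowns = 0.8605 × 17 = 14.63
Denom = 148 + 14.63 = 162.63
RR4 = 73 / 162.63 = 0.4489

44.9%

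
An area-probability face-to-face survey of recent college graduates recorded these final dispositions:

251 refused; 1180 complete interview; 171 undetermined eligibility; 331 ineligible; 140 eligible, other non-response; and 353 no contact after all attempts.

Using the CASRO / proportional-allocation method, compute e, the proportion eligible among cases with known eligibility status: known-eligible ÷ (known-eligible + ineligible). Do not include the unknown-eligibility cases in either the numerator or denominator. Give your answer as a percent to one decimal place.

85.3%

Eligible (known): 1180 + 251 + 353 + 140 = 1924
e = 1924 / (1924 + 331) = 1924 / 2255 = 0.8532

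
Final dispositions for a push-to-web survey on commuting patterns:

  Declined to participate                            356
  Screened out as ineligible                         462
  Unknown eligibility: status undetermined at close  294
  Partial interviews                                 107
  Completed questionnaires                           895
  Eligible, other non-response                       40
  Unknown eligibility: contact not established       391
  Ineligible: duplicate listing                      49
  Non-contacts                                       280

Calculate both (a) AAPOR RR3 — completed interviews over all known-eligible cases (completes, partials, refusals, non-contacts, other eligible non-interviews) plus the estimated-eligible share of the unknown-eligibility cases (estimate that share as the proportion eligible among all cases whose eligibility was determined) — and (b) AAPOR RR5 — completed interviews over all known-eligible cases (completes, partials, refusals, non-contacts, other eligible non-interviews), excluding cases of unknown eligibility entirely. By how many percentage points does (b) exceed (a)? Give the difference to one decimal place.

12.7

Unknown eligibility = 391 + 294 = 685
Not eligible = 462 + 49 = 511
Top = 895
Known eligible = 895 + 107 + 356 + 280 + 40 = 1678
e = 1678 / (1678 + 511) = 1678 / 2189 = 0.7666
Eligible share of unknowns = 0.7666 × 685 = 525.12
Denom = 1678 + 525.12 = 2203.12
RR3 = 895 / 2203.12 = 0.4062
Denom = 895 + 107 + 356 + 280 + 40 = 1678
RR5 = 895 / 1678 = 0.5334
Difference = 53.34 − 40.62 = 12.72 percentage points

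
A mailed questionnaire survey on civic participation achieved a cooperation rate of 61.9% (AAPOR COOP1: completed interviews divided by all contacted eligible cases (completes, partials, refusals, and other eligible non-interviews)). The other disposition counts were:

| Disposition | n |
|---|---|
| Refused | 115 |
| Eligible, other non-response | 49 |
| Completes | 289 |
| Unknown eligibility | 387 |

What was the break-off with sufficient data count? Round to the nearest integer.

COOP1 = 289 / D = 0.619
D = 289 / 0.619 = 466.9
Other denominator terms total 453
break-off with sufficient data = 466.9 − 453 ≈ 14

14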